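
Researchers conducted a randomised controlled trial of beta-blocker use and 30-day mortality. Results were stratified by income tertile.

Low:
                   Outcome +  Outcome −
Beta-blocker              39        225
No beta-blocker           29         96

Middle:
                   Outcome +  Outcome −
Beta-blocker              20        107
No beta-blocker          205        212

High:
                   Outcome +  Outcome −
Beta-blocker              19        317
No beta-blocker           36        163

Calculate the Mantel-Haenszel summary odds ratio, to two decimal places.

0.30

OR_MH = Σ(aᵢdᵢ/nᵢ) / Σ(bᵢcᵢ/nᵢ), where nᵢ is the stratum total.
Stratum 1 (Low): n = 389; a·d/n = 39·96/389 = 9.6247; b·c/n = 225·29/389 = 16.7738
Stratum 2 (Middle): n = 544; a·d/n = 20·212/544 = 7.7941; b·c/n = 107·205/544 = 40.3217
Stratum 3 (High): n = 535; a·d/n = 19·163/535 = 5.7888; b·c/n = 317·36/535 = 21.3308
OR_MH = (9.6247 + 7.7941 + 5.7888) / (16.7738 + 40.3217 + 21.3308) = 23.2076 / 78.4263 = 0.29592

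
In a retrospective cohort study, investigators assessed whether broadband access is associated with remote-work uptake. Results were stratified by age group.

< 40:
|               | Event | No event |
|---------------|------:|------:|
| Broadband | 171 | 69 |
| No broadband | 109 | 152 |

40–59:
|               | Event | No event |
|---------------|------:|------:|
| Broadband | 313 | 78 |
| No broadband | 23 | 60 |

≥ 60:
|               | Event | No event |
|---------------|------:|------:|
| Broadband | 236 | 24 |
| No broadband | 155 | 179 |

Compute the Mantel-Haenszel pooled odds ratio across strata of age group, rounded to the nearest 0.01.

OR_MH = Σ(aᵢdᵢ/nᵢ) / Σ(bᵢcᵢ/nᵢ), where nᵢ is the stratum total.
Stratum 1 (< 40): n = 501; a·d/n = 171·152/501 = 51.8802; b·c/n = 69·109/501 = 15.0120
Stratum 2 (40–59): n = 474; a·d/n = 313·60/474 = 39.6203; b·c/n = 78·23/474 = 3.7848
Stratum 3 (≥ 60): n = 594; a·d/n = 236·179/594 = 71.1178; b·c/n = 24·155/594 = 6.2626
OR_MH = (51.8802 + 39.6203 + 71.1178) / (15.0120 + 3.7848 + 6.2626) = 162.6183 / 25.0594 = 6.48931

6.49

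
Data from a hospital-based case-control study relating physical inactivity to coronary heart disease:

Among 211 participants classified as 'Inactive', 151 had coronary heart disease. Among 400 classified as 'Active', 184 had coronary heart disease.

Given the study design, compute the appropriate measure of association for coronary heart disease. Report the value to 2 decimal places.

From the description: a = 151, b = 60, c = 184, d = 216.
This is a hospital-based case-control study: participants were sampled on outcome status, so risks in the source population cannot be estimated directly — relative risk is not valid here. The odds ratio is the appropriate measure.
OR = (a·d)/(b·c) = (151 × 216) / (60 × 184) = 32616 / 11040 = 2.95435

2.95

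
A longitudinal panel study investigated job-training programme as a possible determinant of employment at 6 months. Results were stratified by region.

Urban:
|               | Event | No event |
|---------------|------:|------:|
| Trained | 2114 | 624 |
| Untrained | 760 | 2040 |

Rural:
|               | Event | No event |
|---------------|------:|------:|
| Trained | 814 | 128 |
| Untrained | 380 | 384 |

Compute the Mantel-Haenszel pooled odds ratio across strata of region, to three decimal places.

8.427

OR_MH = Σ(aᵢdᵢ/nᵢ) / Σ(bᵢcᵢ/nᵢ), where nᵢ is the stratum total.
Stratum 1 (Urban): n = 5538; a·d/n = 2114·2040/5538 = 778.7216; b·c/n = 624·760/5538 = 85.6338
Stratum 2 (Rural): n = 1706; a·d/n = 814·384/1706 = 183.2216; b·c/n = 128·380/1706 = 28.5111
OR_MH = (778.7216 + 183.2216) / (85.6338 + 28.5111) = 961.9431 / 114.1449 = 8.42738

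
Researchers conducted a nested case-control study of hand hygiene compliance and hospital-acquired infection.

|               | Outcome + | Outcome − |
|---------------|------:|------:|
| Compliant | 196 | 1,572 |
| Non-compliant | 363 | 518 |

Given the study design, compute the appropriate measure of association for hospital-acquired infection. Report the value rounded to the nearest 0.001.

Cells: a = 196, b = 1572, c = 363, d = 518.
This is a nested case-control study: participants were sampled on outcome status, so risks in the source population cannot be estimated directly — relative risk is not valid here. The odds ratio is the appropriate measure.
OR = (a·d)/(b·c) = (196 × 518) / (1572 × 363) = 101528 / 570636 = 0.17792

0.178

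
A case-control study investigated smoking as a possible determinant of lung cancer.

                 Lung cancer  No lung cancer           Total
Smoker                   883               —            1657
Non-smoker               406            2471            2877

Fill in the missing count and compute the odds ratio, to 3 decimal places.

6.943

The missing cell is in the exposed row: 1657 − 883 = 774.
So a = 883, b = 774, c = 406, d = 2471.
OR = (a·d)/(b·c) = (883 × 2471) / (774 × 406) = 2181893 / 314244 = 6.94331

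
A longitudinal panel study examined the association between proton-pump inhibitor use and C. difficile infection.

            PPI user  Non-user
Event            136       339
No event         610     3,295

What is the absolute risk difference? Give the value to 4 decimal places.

0.0890

Reading the table with exposure as columns: a = 136 (PPI user, case), b = 610 (PPI user, non-case), c = 339 (Non-user, case), d = 3295.
Risk in exposed = 136/746 = 0.182306; risk in unexposed = 339/3634 = 0.093286.
Risk difference = 0.182306 − 0.093286 = 0.089020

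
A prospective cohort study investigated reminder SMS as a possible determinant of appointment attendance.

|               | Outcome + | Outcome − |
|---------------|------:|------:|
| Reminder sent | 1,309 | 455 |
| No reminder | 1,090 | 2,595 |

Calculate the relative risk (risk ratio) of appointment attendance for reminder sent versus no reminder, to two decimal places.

2.51

Cells: a = 1309, b = 455, c = 1090, d = 2595.
Risk in exposed = 1309/1764 = 0.74206; risk in unexposed = 1090/3685 = 0.29579.
RR = 0.74206 / 0.29579 = 2.50872
The risk among the exposed is 2.51 times that among the unexposed.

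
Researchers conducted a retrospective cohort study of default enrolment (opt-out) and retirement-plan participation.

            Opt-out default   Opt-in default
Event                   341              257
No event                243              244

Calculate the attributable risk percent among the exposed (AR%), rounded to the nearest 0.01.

Reading the table with exposure as columns: a = 341 (Opt-out default, case), b = 243 (Opt-out default, non-case), c = 257 (Opt-in default, case), d = 244.
Risk in exposed = 341/584 = 0.58390; risk in unexposed = 257/501 = 0.51297.
RR = 0.58390/0.51297 = 1.13827
AR% = (RR − 1)/RR × 100 = (1.13827 − 1)/1.13827 × 100 = 12.1476%

12.15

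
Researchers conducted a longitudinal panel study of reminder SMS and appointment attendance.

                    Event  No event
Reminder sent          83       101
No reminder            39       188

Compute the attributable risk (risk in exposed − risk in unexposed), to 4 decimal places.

0.2793

Cells: a = 83, b = 101, c = 39, d = 188.
Risk in exposed = 83/184 = 0.451087; risk in unexposed = 39/227 = 0.171806.
Risk difference = 0.451087 − 0.171806 = 0.279281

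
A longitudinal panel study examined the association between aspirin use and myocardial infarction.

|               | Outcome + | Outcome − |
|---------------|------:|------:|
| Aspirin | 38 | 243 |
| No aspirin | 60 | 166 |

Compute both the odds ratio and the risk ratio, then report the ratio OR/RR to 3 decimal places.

0.849

Cells: a = 38, b = 243, c = 60, d = 166.
OR = (38·166)/(243·60) = 6308/14580 = 0.43265
Risk in exposed = 38/281 = 0.13523; risk in unexposed = 60/226 = 0.26549; RR = 0.50937
OR/RR = 0.43265 / 0.50937 = 0.84938
The outcome is not rare, so the OR lies further from 1 than the RR.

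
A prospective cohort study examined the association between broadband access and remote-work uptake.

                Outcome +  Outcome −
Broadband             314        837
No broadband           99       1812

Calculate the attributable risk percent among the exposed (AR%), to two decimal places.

81.01

Cells: a = 314, b = 837, c = 99, d = 1812.
Risk in exposed = 314/1151 = 0.27281; risk in unexposed = 99/1911 = 0.05181.
RR = 0.27281/0.05181 = 5.26599
AR% = (RR − 1)/RR × 100 = (5.26599 − 1)/5.26599 × 100 = 81.0102%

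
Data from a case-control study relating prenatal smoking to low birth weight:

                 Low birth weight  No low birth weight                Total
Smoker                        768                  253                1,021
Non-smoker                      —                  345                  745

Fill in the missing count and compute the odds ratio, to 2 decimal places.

The missing cell is in the unexposed row: 745 − 345 = 400.
So a = 768, b = 253, c = 400, d = 345.
OR = (a·d)/(b·c) = (768 × 345) / (253 × 400) = 264960 / 101200 = 2.61818

2.62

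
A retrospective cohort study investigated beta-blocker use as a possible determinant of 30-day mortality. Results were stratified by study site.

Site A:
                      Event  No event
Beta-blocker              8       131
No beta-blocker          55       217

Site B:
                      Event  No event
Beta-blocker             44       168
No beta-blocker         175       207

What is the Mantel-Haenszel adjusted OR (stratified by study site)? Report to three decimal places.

0.292

OR_MH = Σ(aᵢdᵢ/nᵢ) / Σ(bᵢcᵢ/nᵢ), where nᵢ is the stratum total.
Stratum 1 (Site A): n = 411; a·d/n = 8·217/411 = 4.2238; b·c/n = 131·55/411 = 17.5304
Stratum 2 (Site B): n = 594; a·d/n = 44·207/594 = 15.3333; b·c/n = 168·175/594 = 49.4949
OR_MH = (4.2238 + 15.3333) / (17.5304 + 49.4949) = 19.5572 / 67.0254 = 0.29179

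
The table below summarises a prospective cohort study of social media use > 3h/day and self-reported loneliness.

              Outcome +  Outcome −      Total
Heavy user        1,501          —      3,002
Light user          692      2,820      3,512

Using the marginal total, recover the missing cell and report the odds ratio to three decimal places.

4.075

The missing cell is in the exposed row: 3002 − 1501 = 1501.
So a = 1501, b = 1501, c = 692, d = 2820.
OR = (a·d)/(b·c) = (1501 × 2820) / (1501 × 692) = 4232820 / 1038692 = 4.07514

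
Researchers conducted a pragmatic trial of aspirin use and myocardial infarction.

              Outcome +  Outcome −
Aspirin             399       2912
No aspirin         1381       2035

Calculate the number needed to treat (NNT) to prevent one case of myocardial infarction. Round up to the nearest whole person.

4

Risk in treated group = 399/3311 = 0.12051; risk in control = 1381/3416 = 0.40427.
Absolute risk reduction = 0.40427 − 0.12051 = 0.28377
NNT = 1 / ARR = 1 / 0.28377 = 3.524 → round up → 4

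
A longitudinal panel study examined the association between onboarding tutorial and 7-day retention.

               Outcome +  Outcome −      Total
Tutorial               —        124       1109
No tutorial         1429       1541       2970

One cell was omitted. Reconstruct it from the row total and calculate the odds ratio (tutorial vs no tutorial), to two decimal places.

8.57

The missing cell is in the exposed row: 1109 − 124 = 985.
So a = 985, b = 124, c = 1429, d = 1541.
OR = (a·d)/(b·c) = (985 × 1541) / (124 × 1429) = 1517885 / 177196 = 8.56614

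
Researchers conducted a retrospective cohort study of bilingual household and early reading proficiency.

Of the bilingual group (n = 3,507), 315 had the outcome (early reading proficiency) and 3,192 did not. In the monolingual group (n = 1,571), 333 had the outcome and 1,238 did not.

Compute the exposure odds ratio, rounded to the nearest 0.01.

From the description: a = 315, b = 3192, c = 333, d = 1238.
OR = (a·d)/(b·c) = (315 × 1238) / (3192 × 333) = 389970 / 1062936 = 0.36688
Exposure is associated with lower odds of early reading proficiency (OR = 0.37 < 1).

0.37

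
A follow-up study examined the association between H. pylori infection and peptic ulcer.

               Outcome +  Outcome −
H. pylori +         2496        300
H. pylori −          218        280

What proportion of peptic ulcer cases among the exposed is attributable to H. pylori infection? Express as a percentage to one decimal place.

51.0

Cells: a = 2496, b = 300, c = 218, d = 280.
Risk in exposed = 2496/2796 = 0.89270; risk in unexposed = 218/498 = 0.43775.
RR = 0.89270/0.43775 = 2.03930
AR% = (RR − 1)/RR × 100 = (2.03930 − 1)/2.03930 × 100 = 50.9635%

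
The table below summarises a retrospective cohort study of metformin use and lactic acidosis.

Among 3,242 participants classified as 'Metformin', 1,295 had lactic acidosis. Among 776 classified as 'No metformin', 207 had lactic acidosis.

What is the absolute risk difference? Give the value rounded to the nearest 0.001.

From the description: a = 1295, b = 1947, c = 207, d = 569.
Risk in exposed = 1295/3242 = 0.399445; risk in unexposed = 207/776 = 0.266753.
Risk difference = 0.399445 − 0.266753 = 0.132692

0.133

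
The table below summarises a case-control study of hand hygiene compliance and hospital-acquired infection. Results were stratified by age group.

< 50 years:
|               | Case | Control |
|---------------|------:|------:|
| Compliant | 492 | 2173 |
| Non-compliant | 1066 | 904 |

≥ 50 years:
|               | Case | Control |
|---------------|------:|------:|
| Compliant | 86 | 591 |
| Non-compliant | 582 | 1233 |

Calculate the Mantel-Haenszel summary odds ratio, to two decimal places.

OR_MH = Σ(aᵢdᵢ/nᵢ) / Σ(bᵢcᵢ/nᵢ), where nᵢ is the stratum total.
Stratum 1 (< 50 years): n = 4635; a·d/n = 492·904/4635 = 95.9586; b·c/n = 2173·1066/4635 = 499.7666
Stratum 2 (≥ 50 years): n = 2492; a·d/n = 86·1233/2492 = 42.5514; b·c/n = 591·582/2492 = 138.0265
OR_MH = (95.9586 + 42.5514) / (499.7666 + 138.0265) = 138.5099 / 637.7930 = 0.21717

0.22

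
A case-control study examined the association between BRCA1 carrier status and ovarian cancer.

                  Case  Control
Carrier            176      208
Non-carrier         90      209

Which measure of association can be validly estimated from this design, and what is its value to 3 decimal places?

Cells: a = 176, b = 208, c = 90, d = 209.
This is a case-control study: participants were sampled on outcome status, so risks in the source population cannot be estimated directly — relative risk is not valid here. The odds ratio is the appropriate measure.
OR = (a·d)/(b·c) = (176 × 209) / (208 × 90) = 36784 / 18720 = 1.96496

1.965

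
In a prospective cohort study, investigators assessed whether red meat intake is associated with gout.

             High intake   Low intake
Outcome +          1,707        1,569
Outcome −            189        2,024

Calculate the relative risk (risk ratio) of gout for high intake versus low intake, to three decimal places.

2.062

Reading the table with exposure as columns: a = 1707 (High intake, case), b = 189 (High intake, non-case), c = 1569 (Low intake, case), d = 2024.
Risk in exposed = 1707/1896 = 0.90032; risk in unexposed = 1569/3593 = 0.43668.
RR = 0.90032 / 0.43668 = 2.06172
The risk among the exposed is 2.06 times that among the unexposed.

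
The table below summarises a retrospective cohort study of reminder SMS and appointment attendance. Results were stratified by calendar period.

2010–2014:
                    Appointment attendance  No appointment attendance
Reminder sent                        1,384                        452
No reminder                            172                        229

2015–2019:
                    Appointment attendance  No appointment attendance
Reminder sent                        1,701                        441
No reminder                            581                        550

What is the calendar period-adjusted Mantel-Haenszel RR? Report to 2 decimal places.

RR_MH = Σ(aᵢ·n₀ᵢ/nᵢ) / Σ(cᵢ·n₁ᵢ/nᵢ), with n₁ᵢ = aᵢ+bᵢ (exposed), n₀ᵢ = cᵢ+dᵢ (unexposed), nᵢ = n₁ᵢ+n₀ᵢ.
Stratum 1 (2010–2014): n₁ = 1836, n₀ = 401, n = 2237; a·n₀/n = 1384·401/2237 = 248.0930; c·n₁/n = 172·1836/2237 = 141.1676
Stratum 2 (2015–2019): n₁ = 2142, n₀ = 1131, n = 3273; a·n₀/n = 1701·1131/3273 = 587.7883; c·n₁/n = 581·2142/3273 = 380.2328
RR_MH = (248.0930 + 587.7883) / (141.1676 + 380.2328) = 835.8812 / 521.4004 = 1.60315

1.60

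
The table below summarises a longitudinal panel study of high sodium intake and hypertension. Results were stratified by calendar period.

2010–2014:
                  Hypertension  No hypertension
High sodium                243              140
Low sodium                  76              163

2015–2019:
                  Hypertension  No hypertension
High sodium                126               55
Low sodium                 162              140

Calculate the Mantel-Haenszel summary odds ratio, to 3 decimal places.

OR_MH = Σ(aᵢdᵢ/nᵢ) / Σ(bᵢcᵢ/nᵢ), where nᵢ is the stratum total.
Stratum 1 (2010–2014): n = 622; a·d/n = 243·163/622 = 63.6801; b·c/n = 140·76/622 = 17.1061
Stratum 2 (2015–2019): n = 483; a·d/n = 126·140/483 = 36.5217; b·c/n = 55·162/483 = 18.4472
OR_MH = (63.6801 + 36.5217) / (17.1061 + 18.4472) = 100.2018 / 35.5533 = 2.81835

2.818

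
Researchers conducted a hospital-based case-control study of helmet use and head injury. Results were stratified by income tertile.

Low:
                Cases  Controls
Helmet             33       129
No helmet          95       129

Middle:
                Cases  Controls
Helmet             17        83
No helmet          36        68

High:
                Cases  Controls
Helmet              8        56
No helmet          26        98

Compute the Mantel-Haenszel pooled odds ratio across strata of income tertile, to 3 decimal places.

0.385

OR_MH = Σ(aᵢdᵢ/nᵢ) / Σ(bᵢcᵢ/nᵢ), where nᵢ is the stratum total.
Stratum 1 (Low): n = 386; a·d/n = 33·129/386 = 11.0285; b·c/n = 129·95/386 = 31.7487
Stratum 2 (Middle): n = 204; a·d/n = 17·68/204 = 5.6667; b·c/n = 83·36/204 = 14.6471
Stratum 3 (High): n = 188; a·d/n = 8·98/188 = 4.1702; b·c/n = 56·26/188 = 7.7447
OR_MH = (11.0285 + 5.6667 + 4.1702) / (31.7487 + 14.6471 + 7.7447) = 20.8654 / 54.1404 = 0.38539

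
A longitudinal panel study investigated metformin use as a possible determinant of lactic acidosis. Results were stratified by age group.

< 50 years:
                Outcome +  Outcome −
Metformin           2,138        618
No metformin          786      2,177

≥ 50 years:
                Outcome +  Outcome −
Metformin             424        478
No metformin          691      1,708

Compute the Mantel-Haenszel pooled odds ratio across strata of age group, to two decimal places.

5.59

OR_MH = Σ(aᵢdᵢ/nᵢ) / Σ(bᵢcᵢ/nᵢ), where nᵢ is the stratum total.
Stratum 1 (< 50 years): n = 5719; a·d/n = 2138·2177/5719 = 813.8531; b·c/n = 618·786/5719 = 84.9358
Stratum 2 (≥ 50 years): n = 3301; a·d/n = 424·1708/3301 = 219.3856; b·c/n = 478·691/3301 = 100.0600
OR_MH = (813.8531 + 219.3856) / (84.9358 + 100.0600) = 1033.2388 / 184.9958 = 5.58520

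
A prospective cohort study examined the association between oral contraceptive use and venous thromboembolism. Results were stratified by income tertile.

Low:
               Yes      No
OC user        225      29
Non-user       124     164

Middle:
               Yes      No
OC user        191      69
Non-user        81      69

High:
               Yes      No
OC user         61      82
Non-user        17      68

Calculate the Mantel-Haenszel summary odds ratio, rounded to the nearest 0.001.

4.489

OR_MH = Σ(aᵢdᵢ/nᵢ) / Σ(bᵢcᵢ/nᵢ), where nᵢ is the stratum total.
Stratum 1 (Low): n = 542; a·d/n = 225·164/542 = 68.0812; b·c/n = 29·124/542 = 6.6347
Stratum 2 (Middle): n = 410; a·d/n = 191·69/410 = 32.1439; b·c/n = 69·81/410 = 13.6317
Stratum 3 (High): n = 228; a·d/n = 61·68/228 = 18.1930; b·c/n = 82·17/228 = 6.1140
OR_MH = (68.0812 + 32.1439 + 18.1930) / (6.6347 + 13.6317 + 6.1140) = 118.4181 / 26.3804 = 4.48886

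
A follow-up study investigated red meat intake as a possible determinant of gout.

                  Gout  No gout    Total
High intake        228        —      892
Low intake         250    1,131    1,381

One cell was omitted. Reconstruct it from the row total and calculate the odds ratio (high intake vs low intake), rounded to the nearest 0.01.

The missing cell is in the exposed row: 892 − 228 = 664.
So a = 228, b = 664, c = 250, d = 1131.
OR = (a·d)/(b·c) = (228 × 1131) / (664 × 250) = 257868 / 166000 = 1.55342

1.55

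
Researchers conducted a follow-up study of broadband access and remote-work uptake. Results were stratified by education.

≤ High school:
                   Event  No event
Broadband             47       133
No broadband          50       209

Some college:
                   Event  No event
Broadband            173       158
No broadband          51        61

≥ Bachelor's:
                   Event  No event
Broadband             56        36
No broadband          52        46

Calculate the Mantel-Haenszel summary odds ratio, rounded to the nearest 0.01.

OR_MH = Σ(aᵢdᵢ/nᵢ) / Σ(bᵢcᵢ/nᵢ), where nᵢ is the stratum total.
Stratum 1 (≤ High school): n = 439; a·d/n = 47·209/439 = 22.3759; b·c/n = 133·50/439 = 15.1481
Stratum 2 (Some college): n = 443; a·d/n = 173·61/443 = 23.8217; b·c/n = 158·51/443 = 18.1896
Stratum 3 (≥ Bachelor's): n = 190; a·d/n = 56·46/190 = 13.5579; b·c/n = 36·52/190 = 9.8526
OR_MH = (22.3759 + 23.8217 + 13.5579) / (15.1481 + 18.1896 + 9.8526) = 59.7554 / 43.1903 = 1.38354

1.38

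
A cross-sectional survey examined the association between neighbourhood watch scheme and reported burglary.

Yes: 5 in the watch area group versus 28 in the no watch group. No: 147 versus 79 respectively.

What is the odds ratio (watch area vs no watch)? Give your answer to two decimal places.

From the description: a = 5, b = 147, c = 28, d = 79.
OR = (a·d)/(b·c) = (5 × 79) / (147 × 28) = 395 / 4116 = 0.09597
Exposure is associated with lower odds of reported burglary (OR = 0.10 < 1).

0.10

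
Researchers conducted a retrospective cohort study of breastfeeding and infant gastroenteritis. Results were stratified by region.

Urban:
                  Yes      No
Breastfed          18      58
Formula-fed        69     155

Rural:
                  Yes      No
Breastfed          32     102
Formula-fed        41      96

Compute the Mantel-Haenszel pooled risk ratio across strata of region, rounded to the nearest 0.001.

RR_MH = Σ(aᵢ·n₀ᵢ/nᵢ) / Σ(cᵢ·n₁ᵢ/nᵢ), with n₁ᵢ = aᵢ+bᵢ (exposed), n₀ᵢ = cᵢ+dᵢ (unexposed), nᵢ = n₁ᵢ+n₀ᵢ.
Stratum 1 (Urban): n₁ = 76, n₀ = 224, n = 300; a·n₀/n = 18·224/300 = 13.4400; c·n₁/n = 69·76/300 = 17.4800
Stratum 2 (Rural): n₁ = 134, n₀ = 137, n = 271; a·n₀/n = 32·137/271 = 16.1771; c·n₁/n = 41·134/271 = 20.2731
RR_MH = (13.4400 + 16.1771) / (17.4800 + 20.2731) = 29.6171 / 37.7531 = 0.78450

0.784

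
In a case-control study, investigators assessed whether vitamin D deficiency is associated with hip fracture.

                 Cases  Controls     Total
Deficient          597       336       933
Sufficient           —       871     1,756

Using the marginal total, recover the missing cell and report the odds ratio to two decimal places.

The missing cell is in the unexposed row: 1756 − 871 = 885.
So a = 597, b = 336, c = 885, d = 871.
OR = (a·d)/(b·c) = (597 × 871) / (336 × 885) = 519987 / 297360 = 1.74868

1.75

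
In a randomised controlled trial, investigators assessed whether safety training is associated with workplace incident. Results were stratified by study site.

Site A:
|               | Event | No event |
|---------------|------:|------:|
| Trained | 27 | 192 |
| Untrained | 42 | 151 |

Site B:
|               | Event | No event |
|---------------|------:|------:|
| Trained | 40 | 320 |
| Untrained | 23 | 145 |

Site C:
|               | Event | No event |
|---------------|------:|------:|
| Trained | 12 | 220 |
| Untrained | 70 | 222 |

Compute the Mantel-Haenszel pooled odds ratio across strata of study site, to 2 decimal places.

0.41

OR_MH = Σ(aᵢdᵢ/nᵢ) / Σ(bᵢcᵢ/nᵢ), where nᵢ is the stratum total.
Stratum 1 (Site A): n = 412; a·d/n = 27·151/412 = 9.8956; b·c/n = 192·42/412 = 19.5728
Stratum 2 (Site B): n = 528; a·d/n = 40·145/528 = 10.9848; b·c/n = 320·23/528 = 13.9394
Stratum 3 (Site C): n = 524; a·d/n = 12·222/524 = 5.0840; b·c/n = 220·70/524 = 29.3893
OR_MH = (9.8956 + 10.9848 + 5.0840) / (19.5728 + 13.9394 + 29.3893) = 25.9644 / 62.9015 = 0.41278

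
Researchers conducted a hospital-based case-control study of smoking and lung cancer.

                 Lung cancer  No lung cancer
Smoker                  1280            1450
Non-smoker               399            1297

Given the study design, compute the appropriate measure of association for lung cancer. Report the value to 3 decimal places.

Cells: a = 1280, b = 1450, c = 399, d = 1297.
This is a hospital-based case-control study: participants were sampled on outcome status, so risks in the source population cannot be estimated directly — relative risk is not valid here. The odds ratio is the appropriate measure.
OR = (a·d)/(b·c) = (1280 × 1297) / (1450 × 399) = 1660160 / 578550 = 2.86952

2.870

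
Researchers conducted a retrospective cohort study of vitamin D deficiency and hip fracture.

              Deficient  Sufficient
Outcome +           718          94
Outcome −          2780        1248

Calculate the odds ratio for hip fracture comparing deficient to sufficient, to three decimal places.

3.429

Reading the table with exposure as columns: a = 718 (Deficient, case), b = 2780 (Deficient, non-case), c = 94 (Sufficient, case), d = 1248.
OR = (a·d)/(b·c) = (718 × 1248) / (2780 × 94) = 896064 / 261320 = 3.42899
The odds of hip fracture are about 3.43 times as high in the deficient group.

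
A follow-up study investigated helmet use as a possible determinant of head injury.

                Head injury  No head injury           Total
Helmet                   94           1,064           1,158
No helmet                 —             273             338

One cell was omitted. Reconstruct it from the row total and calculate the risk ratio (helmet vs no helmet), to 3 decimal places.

The missing cell is in the unexposed row: 338 − 273 = 65.
So a = 94, b = 1064, c = 65, d = 273.
RR = [a/(a+b)] / [c/(c+d)] = (94/1158) / (65/338) = 0.08117/0.19231 = 0.42211

0.422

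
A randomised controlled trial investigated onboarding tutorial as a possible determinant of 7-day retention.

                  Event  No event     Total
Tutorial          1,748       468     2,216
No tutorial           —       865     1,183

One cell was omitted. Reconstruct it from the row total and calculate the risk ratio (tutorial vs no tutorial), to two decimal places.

2.93

The missing cell is in the unexposed row: 1183 − 865 = 318.
So a = 1748, b = 468, c = 318, d = 865.
RR = [a/(a+b)] / [c/(c+d)] = (1748/2216) / (318/1183) = 0.78881/0.26881 = 2.93447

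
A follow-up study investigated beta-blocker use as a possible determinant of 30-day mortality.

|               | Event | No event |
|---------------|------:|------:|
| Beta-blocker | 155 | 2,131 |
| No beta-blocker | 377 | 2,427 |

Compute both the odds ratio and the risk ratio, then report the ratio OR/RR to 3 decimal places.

Cells: a = 155, b = 2131, c = 377, d = 2427.
OR = (155·2427)/(2131·377) = 376185/803387 = 0.46825
Risk in exposed = 155/2286 = 0.06780; risk in unexposed = 377/2804 = 0.13445; RR = 0.50430
OR/RR = 0.46825 / 0.50430 = 0.92851
The outcome is not rare, so the OR lies further from 1 than the RR.

0.929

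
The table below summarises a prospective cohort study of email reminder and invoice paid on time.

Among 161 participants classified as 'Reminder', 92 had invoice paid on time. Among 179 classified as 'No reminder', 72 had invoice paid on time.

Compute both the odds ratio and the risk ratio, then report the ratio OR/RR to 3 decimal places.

1.395

From the description: a = 92, b = 69, c = 72, d = 107.
OR = (92·107)/(69·72) = 9844/4968 = 1.98148
Risk in exposed = 92/161 = 0.57143; risk in unexposed = 72/179 = 0.40223; RR = 1.42063
OR/RR = 1.98148 / 1.42063 = 1.39479
The outcome is not rare, so the OR lies further from 1 than the RR.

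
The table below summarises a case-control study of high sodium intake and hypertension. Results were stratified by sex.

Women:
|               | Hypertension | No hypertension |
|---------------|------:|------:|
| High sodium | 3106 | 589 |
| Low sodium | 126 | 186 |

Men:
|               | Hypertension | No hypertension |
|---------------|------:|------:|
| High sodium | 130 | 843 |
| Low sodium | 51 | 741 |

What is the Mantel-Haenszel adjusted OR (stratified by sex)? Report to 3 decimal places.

4.635

OR_MH = Σ(aᵢdᵢ/nᵢ) / Σ(bᵢcᵢ/nᵢ), where nᵢ is the stratum total.
Stratum 1 (Women): n = 4007; a·d/n = 3106·186/4007 = 144.1767; b·c/n = 589·126/4007 = 18.5211
Stratum 2 (Men): n = 1765; a·d/n = 130·741/1765 = 54.5779; b·c/n = 843·51/1765 = 24.3586
OR_MH = (144.1767 + 54.5779) / (18.5211 + 24.3586) = 198.7546 / 42.8797 = 4.63516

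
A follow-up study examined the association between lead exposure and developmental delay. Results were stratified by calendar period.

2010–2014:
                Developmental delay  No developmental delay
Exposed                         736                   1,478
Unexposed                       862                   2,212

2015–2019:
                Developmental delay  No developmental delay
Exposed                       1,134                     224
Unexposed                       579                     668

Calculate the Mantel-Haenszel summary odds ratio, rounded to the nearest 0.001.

2.059

OR_MH = Σ(aᵢdᵢ/nᵢ) / Σ(bᵢcᵢ/nᵢ), where nᵢ is the stratum total.
Stratum 1 (2010–2014): n = 5288; a·d/n = 736·2212/5288 = 307.8729; b·c/n = 1478·862/5288 = 240.9297
Stratum 2 (2015–2019): n = 2605; a·d/n = 1134·668/2605 = 290.7916; b·c/n = 224·579/2605 = 49.7873
OR_MH = (307.8729 + 290.7916) / (240.9297 + 49.7873) = 598.6645 / 290.7170 = 2.05927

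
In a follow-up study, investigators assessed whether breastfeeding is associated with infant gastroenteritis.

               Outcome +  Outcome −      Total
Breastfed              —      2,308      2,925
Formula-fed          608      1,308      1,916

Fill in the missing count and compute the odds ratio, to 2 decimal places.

The missing cell is in the exposed row: 2925 − 2308 = 617.
So a = 617, b = 2308, c = 608, d = 1308.
OR = (a·d)/(b·c) = (617 × 1308) / (2308 × 608) = 807036 / 1403264 = 0.57511

0.58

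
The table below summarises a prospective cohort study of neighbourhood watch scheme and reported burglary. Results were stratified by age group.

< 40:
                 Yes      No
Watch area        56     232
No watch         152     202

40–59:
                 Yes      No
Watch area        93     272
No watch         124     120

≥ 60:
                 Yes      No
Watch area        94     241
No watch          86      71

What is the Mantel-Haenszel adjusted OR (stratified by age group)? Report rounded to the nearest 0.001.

0.325

OR_MH = Σ(aᵢdᵢ/nᵢ) / Σ(bᵢcᵢ/nᵢ), where nᵢ is the stratum total.
Stratum 1 (< 40): n = 642; a·d/n = 56·202/642 = 17.6199; b·c/n = 232·152/642 = 54.9283
Stratum 2 (40–59): n = 609; a·d/n = 93·120/609 = 18.3251; b·c/n = 272·124/609 = 55.3826
Stratum 3 (≥ 60): n = 492; a·d/n = 94·71/492 = 13.5650; b·c/n = 241·86/492 = 42.1260
OR_MH = (17.6199 + 18.3251 + 13.5650) / (54.9283 + 55.3826 + 42.1260) = 49.5101 / 152.4370 = 0.32479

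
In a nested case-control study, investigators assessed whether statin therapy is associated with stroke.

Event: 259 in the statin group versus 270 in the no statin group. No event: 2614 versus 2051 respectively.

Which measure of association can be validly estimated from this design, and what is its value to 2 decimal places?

0.75

From the description: a = 259, b = 2614, c = 270, d = 2051.
This is a nested case-control study: participants were sampled on outcome status, so risks in the source population cannot be estimated directly — relative risk is not valid here. The odds ratio is the appropriate measure.
OR = (a·d)/(b·c) = (259 × 2051) / (2614 × 270) = 531209 / 705780 = 0.75266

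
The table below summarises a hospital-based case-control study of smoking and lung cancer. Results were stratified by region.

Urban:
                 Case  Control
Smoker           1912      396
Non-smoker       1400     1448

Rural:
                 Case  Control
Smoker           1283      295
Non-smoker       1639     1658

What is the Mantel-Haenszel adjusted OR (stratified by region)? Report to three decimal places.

4.709

OR_MH = Σ(aᵢdᵢ/nᵢ) / Σ(bᵢcᵢ/nᵢ), where nᵢ is the stratum total.
Stratum 1 (Urban): n = 5156; a·d/n = 1912·1448/5156 = 536.9620; b·c/n = 396·1400/5156 = 107.5252
Stratum 2 (Rural): n = 4875; a·d/n = 1283·1658/4875 = 436.3516; b·c/n = 295·1639/4875 = 99.1805
OR_MH = (536.9620 + 436.3516) / (107.5252 + 99.1805) = 973.3136 / 206.7057 = 4.70869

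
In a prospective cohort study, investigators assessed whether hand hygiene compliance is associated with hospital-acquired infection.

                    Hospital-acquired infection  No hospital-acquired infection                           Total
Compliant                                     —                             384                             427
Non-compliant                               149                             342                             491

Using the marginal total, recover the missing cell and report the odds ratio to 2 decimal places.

0.26

The missing cell is in the exposed row: 427 − 384 = 43.
So a = 43, b = 384, c = 149, d = 342.
OR = (a·d)/(b·c) = (43 × 342) / (384 × 149) = 14706 / 57216 = 0.25703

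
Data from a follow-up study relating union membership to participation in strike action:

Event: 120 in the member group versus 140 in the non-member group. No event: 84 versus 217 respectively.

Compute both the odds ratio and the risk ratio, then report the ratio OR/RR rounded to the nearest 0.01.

1.48

From the description: a = 120, b = 84, c = 140, d = 217.
OR = (120·217)/(84·140) = 26040/11760 = 2.21429
Risk in exposed = 120/204 = 0.58824; risk in unexposed = 140/357 = 0.39216; RR = 1.50000
OR/RR = 2.21429 / 1.50000 = 1.47619
The outcome is not rare, so the OR lies further from 1 than the RR.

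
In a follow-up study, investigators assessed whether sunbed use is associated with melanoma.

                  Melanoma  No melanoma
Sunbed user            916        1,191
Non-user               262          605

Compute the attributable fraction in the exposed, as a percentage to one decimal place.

30.5

Cells: a = 916, b = 1191, c = 262, d = 605.
Risk in exposed = 916/2107 = 0.43474; risk in unexposed = 262/867 = 0.30219.
RR = 0.43474/0.30219 = 1.43863
AR% = (RR − 1)/RR × 100 = (1.43863 − 1)/1.43863 × 100 = 30.4894%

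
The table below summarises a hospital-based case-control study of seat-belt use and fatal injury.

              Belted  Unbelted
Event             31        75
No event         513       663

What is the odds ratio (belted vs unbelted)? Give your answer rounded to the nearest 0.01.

0.53

Reading the table with exposure as columns: a = 31 (Belted, case), b = 513 (Belted, non-case), c = 75 (Unbelted, case), d = 663.
OR = (a·d)/(b·c) = (31 × 663) / (513 × 75) = 20553 / 38475 = 0.53419
Exposure is associated with lower odds of fatal injury (OR = 0.53 < 1).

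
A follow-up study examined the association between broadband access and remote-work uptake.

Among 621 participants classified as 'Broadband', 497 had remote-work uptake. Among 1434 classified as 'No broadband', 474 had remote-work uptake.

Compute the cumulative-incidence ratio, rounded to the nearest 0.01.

2.42

From the description: a = 497, b = 124, c = 474, d = 960.
Risk in exposed = 497/621 = 0.80032; risk in unexposed = 474/1434 = 0.33054.
RR = 0.80032 / 0.33054 = 2.42123
The risk among the exposed is 2.42 times that among the unexposed.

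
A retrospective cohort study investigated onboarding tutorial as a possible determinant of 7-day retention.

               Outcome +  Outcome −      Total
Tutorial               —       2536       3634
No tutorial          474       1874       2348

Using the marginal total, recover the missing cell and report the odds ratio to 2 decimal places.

1.71

The missing cell is in the exposed row: 3634 − 2536 = 1098.
So a = 1098, b = 2536, c = 474, d = 1874.
OR = (a·d)/(b·c) = (1098 × 1874) / (2536 × 474) = 2057652 / 1202064 = 1.71177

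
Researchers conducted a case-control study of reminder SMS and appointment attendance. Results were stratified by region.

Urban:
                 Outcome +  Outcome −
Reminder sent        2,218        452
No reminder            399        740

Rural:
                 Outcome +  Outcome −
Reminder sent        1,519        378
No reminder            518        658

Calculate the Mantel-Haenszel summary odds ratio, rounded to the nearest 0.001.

OR_MH = Σ(aᵢdᵢ/nᵢ) / Σ(bᵢcᵢ/nᵢ), where nᵢ is the stratum total.
Stratum 1 (Urban): n = 3809; a·d/n = 2218·740/3809 = 430.9057; b·c/n = 452·399/3809 = 47.3479
Stratum 2 (Rural): n = 3073; a·d/n = 1519·658/3073 = 325.2528; b·c/n = 378·518/3073 = 63.7175
OR_MH = (430.9057 + 325.2528) / (47.3479 + 63.7175) = 756.1586 / 111.0654 = 6.80823

6.808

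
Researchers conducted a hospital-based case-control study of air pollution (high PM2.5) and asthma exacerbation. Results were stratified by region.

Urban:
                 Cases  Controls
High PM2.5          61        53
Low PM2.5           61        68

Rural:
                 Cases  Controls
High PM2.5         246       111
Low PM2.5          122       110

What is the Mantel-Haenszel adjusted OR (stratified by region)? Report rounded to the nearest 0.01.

OR_MH = Σ(aᵢdᵢ/nᵢ) / Σ(bᵢcᵢ/nᵢ), where nᵢ is the stratum total.
Stratum 1 (Urban): n = 243; a·d/n = 61·68/243 = 17.0700; b·c/n = 53·61/243 = 13.3045
Stratum 2 (Rural): n = 589; a·d/n = 246·110/589 = 45.9423; b·c/n = 111·122/589 = 22.9915
OR_MH = (17.0700 + 45.9423) / (13.3045 + 22.9915) = 63.0122 / 36.2960 = 1.73606

1.74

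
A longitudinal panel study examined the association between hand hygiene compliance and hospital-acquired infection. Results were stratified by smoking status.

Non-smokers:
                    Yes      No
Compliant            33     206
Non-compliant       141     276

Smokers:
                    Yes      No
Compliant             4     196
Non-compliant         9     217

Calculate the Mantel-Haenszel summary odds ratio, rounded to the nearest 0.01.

0.33

OR_MH = Σ(aᵢdᵢ/nᵢ) / Σ(bᵢcᵢ/nᵢ), where nᵢ is the stratum total.
Stratum 1 (Non-smokers): n = 656; a·d/n = 33·276/656 = 13.8841; b·c/n = 206·141/656 = 44.2774
Stratum 2 (Smokers): n = 426; a·d/n = 4·217/426 = 2.0376; b·c/n = 196·9/426 = 4.1408
OR_MH = (13.8841 + 2.0376) / (44.2774 + 4.1408) = 15.9217 / 48.4183 = 0.32884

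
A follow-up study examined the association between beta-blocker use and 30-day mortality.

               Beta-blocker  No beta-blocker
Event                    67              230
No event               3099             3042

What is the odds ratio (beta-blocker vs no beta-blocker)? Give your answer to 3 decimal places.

Reading the table with exposure as columns: a = 67 (Beta-blocker, case), b = 3099 (Beta-blocker, non-case), c = 230 (No beta-blocker, case), d = 3042.
OR = (a·d)/(b·c) = (67 × 3042) / (3099 × 230) = 203814 / 712770 = 0.28595
Exposure is associated with lower odds of 30-day mortality (OR = 0.29 < 1).

0.286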